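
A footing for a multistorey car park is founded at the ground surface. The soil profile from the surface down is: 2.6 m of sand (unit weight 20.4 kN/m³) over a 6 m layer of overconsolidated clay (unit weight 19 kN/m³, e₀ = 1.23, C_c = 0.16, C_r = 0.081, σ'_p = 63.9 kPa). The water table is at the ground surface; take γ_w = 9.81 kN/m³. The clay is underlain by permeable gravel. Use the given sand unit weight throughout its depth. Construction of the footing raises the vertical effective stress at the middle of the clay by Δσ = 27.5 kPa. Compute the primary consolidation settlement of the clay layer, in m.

Mid-depth of clay below the ground surface: z = 2.6 + 6/2 = 5.6 m.
Total vertical stress at mid-clay: σ_v = 20.4×2.6 + 19×3 = 110.04 kPa.
Pore pressure: u = 9.81×(5.6 − 0) = 54.936 kPa.
Initial effective stress: σ'_0 = σ_v − u = 110.04 − 54.936 = 55.104 kPa.
Final effective stress: σ'_f = 55.104 + 27.5 = 82.604 kPa.
σ'_f = 82.604 > σ'_p = 63.9 kPa, so the stress path crosses the preconsolidation pressure — recompression up to σ'_p, then virgin compression beyond:
S_c = H/(1+e₀)·[C_r·log₁₀(σ'_p/σ'_0) + C_c·log₁₀(σ'_f/σ'_p)]
    = 6/2.23 × [0.081×log₁₀(63.9/55.104) + 0.16×log₁₀(82.604/63.9)]
    = 2.6906 × [0.0052097 + 0.01784] = 0.06202 m

S_c ≈ 0.062 m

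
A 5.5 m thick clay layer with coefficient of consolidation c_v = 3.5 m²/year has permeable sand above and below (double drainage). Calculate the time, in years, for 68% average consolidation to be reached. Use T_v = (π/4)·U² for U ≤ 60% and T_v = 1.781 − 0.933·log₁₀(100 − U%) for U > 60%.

t ≈ 0.814 years

Drainage path length: H_d = H/2 = 2.75 m (double drainage).
U > 60%: T_v = 1.781 − 0.933·log₁₀(100 − 68) = 0.3767.
t = T_v·H_d²/c_v = 0.3767×2.75²/3.5 = 0.8139 years.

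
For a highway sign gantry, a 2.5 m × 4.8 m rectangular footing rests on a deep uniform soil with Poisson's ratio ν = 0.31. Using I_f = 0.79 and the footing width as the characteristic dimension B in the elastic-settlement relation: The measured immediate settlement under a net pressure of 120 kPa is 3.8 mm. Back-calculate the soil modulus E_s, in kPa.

E_s ≈ 56400 kPa

S_e = q·B·(1−ν²)/E_s · I_f  ⇒  E_s = q·B·(1−ν²)·I_f / S_e.
E_s = 120 × 2.5 × 0.9039 × 0.79 / 0.0038 = 56370 kPa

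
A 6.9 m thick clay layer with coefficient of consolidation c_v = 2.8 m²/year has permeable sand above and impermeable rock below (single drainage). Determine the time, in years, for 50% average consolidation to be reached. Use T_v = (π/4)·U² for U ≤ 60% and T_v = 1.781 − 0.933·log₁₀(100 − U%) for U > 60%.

Drainage path length: H_d = H = 6.9 m (single drainage).
U ≤ 60%: T_v = (π/4)·U² = (π/4)×0.5² = 0.19635.
t = T_v·H_d²/c_v = 0.19635×6.9²/2.8 = 3.339 years.

t ≈ 3.34 years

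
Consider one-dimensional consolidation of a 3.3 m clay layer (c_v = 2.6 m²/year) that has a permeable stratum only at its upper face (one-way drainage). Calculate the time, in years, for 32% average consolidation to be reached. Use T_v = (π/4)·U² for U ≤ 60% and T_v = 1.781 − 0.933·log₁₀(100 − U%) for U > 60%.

t ≈ 0.337 years

Drainage path length: H_d = H = 3.3 m (single drainage).
U ≤ 60%: T_v = (π/4)·U² = (π/4)×0.32² = 0.080425.
t = T_v·H_d²/c_v = 0.080425×3.3²/2.6 = 0.3369 years.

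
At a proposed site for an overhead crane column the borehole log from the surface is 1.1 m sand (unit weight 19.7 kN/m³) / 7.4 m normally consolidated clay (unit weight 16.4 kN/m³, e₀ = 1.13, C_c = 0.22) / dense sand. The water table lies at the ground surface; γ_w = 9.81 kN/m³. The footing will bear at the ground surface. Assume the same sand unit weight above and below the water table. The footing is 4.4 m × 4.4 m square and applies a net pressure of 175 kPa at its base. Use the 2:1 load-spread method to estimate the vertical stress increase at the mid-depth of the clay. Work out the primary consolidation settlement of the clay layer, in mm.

Mid-depth of clay below the ground surface: z = 1.1 + 7.4/2 = 4.8 m.
Total vertical stress at mid-clay: σ_v = 19.7×1.1 + 16.4×3.7 = 82.35 kPa.
Pore pressure: u = 9.81×(4.8 − 0) = 47.088 kPa.
Initial effective stress: σ'_0 = σ_v − u = 82.35 − 47.088 = 35.262 kPa.
Stress increase at mid-clay by the 2:1 spreading method:
Δσ = qBL/((B+z)(L+z)) = 175×4.4×4.4/((4.4+4.8)(4.4+4.8)) = 40.028 kPa
Final effective stress: σ'_f = σ'_0 + Δσ = 35.262 + 40.028 = 75.29 kPa.
Normally consolidated clay, so the full stress increment lies on the virgin compression line:
S_c = C_c·H/(1+e₀)·log₁₀(σ'_f/σ'_0) = 0.22×7.4/(1+1.13)×log₁₀(75.29/35.262)
    = 0.76432 × 0.32943 = 0.2518 m

S_c ≈ 252 mm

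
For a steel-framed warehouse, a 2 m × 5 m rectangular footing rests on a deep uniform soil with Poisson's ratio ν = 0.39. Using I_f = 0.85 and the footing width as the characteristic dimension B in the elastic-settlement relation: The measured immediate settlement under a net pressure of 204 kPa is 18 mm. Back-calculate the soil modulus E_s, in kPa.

E_s ≈ 16300 kPa

S_e = q·B·(1−ν²)/E_s · I_f  ⇒  E_s = q·B·(1−ν²)·I_f / S_e.
E_s = 204 × 2 × 0.8479 × 0.85 / 0.018 = 16340 kPa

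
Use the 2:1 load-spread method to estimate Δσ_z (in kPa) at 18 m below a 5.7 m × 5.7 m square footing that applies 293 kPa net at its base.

Δσ_z ≈ 16.9 kPa

By the 2:1 method the load spreads at 1 horizontal : 2 vertical, so at depth z the loaded area has grown by z in each plan dimension:
Δσ = qBL/((B+z)(L+z)) = 293×5.7×5.7/((5.7+18)(5.7+18)) = 16.948 kPa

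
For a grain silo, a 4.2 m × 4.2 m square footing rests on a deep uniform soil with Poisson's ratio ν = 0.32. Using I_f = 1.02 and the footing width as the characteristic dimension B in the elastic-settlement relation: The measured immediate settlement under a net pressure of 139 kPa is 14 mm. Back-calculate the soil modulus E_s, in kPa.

E_s ≈ 38200 kPa

S_e = q·B·(1−ν²)/E_s · I_f  ⇒  E_s = q·B·(1−ν²)·I_f / S_e.
E_s = 139 × 4.2 × 0.8976 × 1.02 / 0.014 = 38180 kPa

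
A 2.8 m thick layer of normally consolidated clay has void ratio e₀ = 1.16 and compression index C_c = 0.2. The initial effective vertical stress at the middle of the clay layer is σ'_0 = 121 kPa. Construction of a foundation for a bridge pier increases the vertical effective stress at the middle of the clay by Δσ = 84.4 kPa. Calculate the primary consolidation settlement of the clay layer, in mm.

Final effective stress: σ'_f = σ'_0 + Δσ = 121 + 84.4 = 205.4 kPa.
Normally consolidated clay, so the full stress increment lies on the virgin compression line:
S_c = C_c·H/(1+e₀)·log₁₀(σ'_f/σ'_0) = 0.2×2.8/(1+1.16)×log₁₀(205.4/121)
    = 0.25926 × 0.22982 = 0.05958 m

S_c ≈ 59.6 mm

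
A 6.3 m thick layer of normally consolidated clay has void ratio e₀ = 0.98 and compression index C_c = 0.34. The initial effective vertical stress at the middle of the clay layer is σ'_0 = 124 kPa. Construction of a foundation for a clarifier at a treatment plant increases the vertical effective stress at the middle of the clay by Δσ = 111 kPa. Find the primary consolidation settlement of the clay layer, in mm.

Final effective stress: σ'_f = σ'_0 + Δσ = 124 + 111 = 235 kPa.
Normally consolidated clay, so the full stress increment lies on the virgin compression line:
S_c = C_c·H/(1+e₀)·log₁₀(σ'_f/σ'_0) = 0.34×6.3/(1+0.98)×log₁₀(235/124)
    = 1.0818 × 0.27765 = 0.3004 m

S_c ≈ 300 mm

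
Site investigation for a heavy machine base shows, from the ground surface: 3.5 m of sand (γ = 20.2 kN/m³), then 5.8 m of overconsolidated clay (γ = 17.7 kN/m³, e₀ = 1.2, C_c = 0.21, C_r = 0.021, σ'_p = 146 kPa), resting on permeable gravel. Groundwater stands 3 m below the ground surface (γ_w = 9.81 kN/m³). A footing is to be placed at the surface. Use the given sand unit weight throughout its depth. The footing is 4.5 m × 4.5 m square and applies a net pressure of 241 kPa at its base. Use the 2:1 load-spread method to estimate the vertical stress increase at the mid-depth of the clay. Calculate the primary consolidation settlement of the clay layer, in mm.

Mid-depth of clay below the ground surface: z = 3.5 + 5.8/2 = 6.4 m.
Total vertical stress at mid-clay: σ_v = 20.2×3.5 + 17.7×2.9 = 122.03 kPa.
Pore pressure: u = 9.81×(6.4 − 3) = 33.354 kPa.
Initial effective stress: σ'_0 = σ_v − u = 122.03 − 33.354 = 88.676 kPa.
Stress increase at mid-clay by the 2:1 spreading method:
Δσ = qBL/((B+z)(L+z)) = 241×4.5×4.5/((4.5+6.4)(4.5+6.4)) = 41.076 kPa
Final effective stress: σ'_f = 88.676 + 41.076 = 129.75 kPa.
σ'_f = 129.75 ≤ σ'_p = 146 kPa, so the clay remains overconsolidated and only the recompression index applies:
S_c = C_r·H/(1+e₀)·log₁₀(σ'_f/σ'_0) = 0.021×5.8/2.2×log₁₀(129.75/88.676)
    = 0.055364 × 0.1653 = 0.009152 m

S_c ≈ 9.15 mm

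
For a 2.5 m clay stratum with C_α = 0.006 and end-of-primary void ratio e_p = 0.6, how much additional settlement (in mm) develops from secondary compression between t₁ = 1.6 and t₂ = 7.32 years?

Secondary compression: S_s = C_α·H/(1+e_p)·log₁₀(t₂/t₁)
S_s = 0.006×2.5/(1+0.6)×log₁₀(7.32/1.6)
    = 0.009375 × 0.6604 = 0.006191 m

S_s ≈ 6.19 mm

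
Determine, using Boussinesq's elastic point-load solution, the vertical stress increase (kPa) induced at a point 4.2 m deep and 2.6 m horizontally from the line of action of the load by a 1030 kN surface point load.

Boussinesq vertical stress below a point load on an elastic half-space:
Δσ_z = 3P/(2πz²) · [1 + (r/z)²]^(−5/2)
r/z = 2.6/4.2 = 0.61905; [1+(r/z)²]^(−5/2) = 0.4444.
Δσ_z = 3×1030/(2π×4.2²) × 0.4444 = 27.879 × 0.4444 = 12.39 kPa

Δσ_z ≈ 12.4 kPa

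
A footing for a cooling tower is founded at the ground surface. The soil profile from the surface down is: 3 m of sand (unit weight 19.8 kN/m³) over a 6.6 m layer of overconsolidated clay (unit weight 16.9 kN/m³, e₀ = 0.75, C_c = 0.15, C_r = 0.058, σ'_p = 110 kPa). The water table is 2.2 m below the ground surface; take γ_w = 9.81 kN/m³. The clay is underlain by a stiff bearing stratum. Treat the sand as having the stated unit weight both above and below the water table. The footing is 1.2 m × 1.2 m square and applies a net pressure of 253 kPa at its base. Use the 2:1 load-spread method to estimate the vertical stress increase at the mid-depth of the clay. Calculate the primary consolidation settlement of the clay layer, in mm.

S_c ≈ 7.87 mm

Mid-depth of clay below the ground surface: z = 3 + 6.6/2 = 6.3 m.
Total vertical stress at mid-clay: σ_v = 19.8×3 + 16.9×3.3 = 115.17 kPa.
Pore pressure: u = 9.81×(6.3 − 2.2) = 40.221 kPa.
Initial effective stress: σ'_0 = σ_v − u = 115.17 − 40.221 = 74.949 kPa.
Stress increase at mid-clay by the 2:1 spreading method:
Δσ = qBL/((B+z)(L+z)) = 253×1.2×1.2/((1.2+6.3)(1.2+6.3)) = 6.4768 kPa
Final effective stress: σ'_f = 74.949 + 6.4768 = 81.426 kPa.
σ'_f = 81.426 ≤ σ'_p = 110 kPa, so the clay remains overconsolidated and only the recompression index applies:
S_c = C_r·H/(1+e₀)·log₁₀(σ'_f/σ'_0) = 0.058×6.6/1.75×log₁₀(81.426/74.949)
    = 0.21874 × 0.035997 = 0.007874 m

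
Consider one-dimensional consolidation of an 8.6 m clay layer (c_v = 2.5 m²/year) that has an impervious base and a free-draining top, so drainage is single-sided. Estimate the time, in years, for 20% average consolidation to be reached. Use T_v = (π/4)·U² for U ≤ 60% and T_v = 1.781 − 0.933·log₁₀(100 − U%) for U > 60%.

t ≈ 0.929 years

Drainage path length: H_d = H = 8.6 m (single drainage).
U ≤ 60%: T_v = (π/4)·U² = (π/4)×0.2² = 0.031416.
t = T_v·H_d²/c_v = 0.031416×8.6²/2.5 = 0.9294 years.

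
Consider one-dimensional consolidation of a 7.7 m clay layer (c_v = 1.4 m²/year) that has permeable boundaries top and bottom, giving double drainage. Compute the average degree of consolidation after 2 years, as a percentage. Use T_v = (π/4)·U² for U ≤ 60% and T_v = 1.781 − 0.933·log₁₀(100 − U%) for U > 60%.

U ≈ 49 %

Drainage path length: H_d = H/2 = 3.85 m (double drainage).
T_v = c_v·t/H_d² = 1.4×2/3.85² = 0.1889.
T_v = 0.1889 corresponds to the U ≤ 60% branch:
U = √(4T_v/π) = 0.4904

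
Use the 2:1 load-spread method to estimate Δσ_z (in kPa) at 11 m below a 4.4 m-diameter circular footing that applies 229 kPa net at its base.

By the 2:1 method the load spreads at 1 horizontal : 2 vertical, so at depth z the loaded area has grown by z in each plan dimension:
Δσ ≈ qD²/(D+z)² = 229×4.4²/(4.4+11)² = 18.694 kPa

Δσ_z ≈ 18.7 kPa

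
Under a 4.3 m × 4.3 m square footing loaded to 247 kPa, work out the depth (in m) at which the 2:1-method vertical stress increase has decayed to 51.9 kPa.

z ≈ 5.08 m

2:1 spreading — at depth z the loaded area has grown by z in each plan dimension:
qB²/(B+z)² = Δσ_z ⇒ z = B(√(q/Δσ_z) − 1) = 4.3×(√(247/51.9) − 1) = 5.081 m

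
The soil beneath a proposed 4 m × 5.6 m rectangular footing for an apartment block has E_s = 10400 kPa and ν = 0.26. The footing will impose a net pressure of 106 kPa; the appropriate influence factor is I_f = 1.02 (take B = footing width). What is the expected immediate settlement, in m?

Immediate (elastic) settlement: S_e = q·B·(1−ν²)/E_s · I_f.
S_e = 106 × 4 × (1 − 0.26²) / 10400 × 1.02
    = 106 × 4 × 0.9324 / 10400 × 1.02
    = 0.03877 m

S_e ≈ 0.0388 m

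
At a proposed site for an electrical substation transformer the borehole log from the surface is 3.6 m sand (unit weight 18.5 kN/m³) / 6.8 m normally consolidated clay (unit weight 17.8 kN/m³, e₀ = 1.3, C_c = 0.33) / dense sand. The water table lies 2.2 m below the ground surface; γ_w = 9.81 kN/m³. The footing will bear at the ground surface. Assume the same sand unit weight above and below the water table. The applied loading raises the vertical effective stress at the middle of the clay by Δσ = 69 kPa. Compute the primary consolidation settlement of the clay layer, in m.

Mid-depth of clay below the ground surface: z = 3.6 + 6.8/2 = 7 m.
Total vertical stress at mid-clay: σ_v = 18.5×3.6 + 17.8×3.4 = 127.12 kPa.
Pore pressure: u = 9.81×(7 − 2.2) = 47.088 kPa.
Initial effective stress: σ'_0 = σ_v − u = 127.12 − 47.088 = 80.032 kPa.
Final effective stress: σ'_f = σ'_0 + Δσ = 80.032 + 69 = 149.03 kPa.
Normally consolidated clay, so the full stress increment lies on the virgin compression line:
S_c = C_c·H/(1+e₀)·log₁₀(σ'_f/σ'_0) = 0.33×6.8/(1+1.3)×log₁₀(149.03/80.032)
    = 0.97565 × 0.27001 = 0.2634 m

S_c ≈ 0.263 m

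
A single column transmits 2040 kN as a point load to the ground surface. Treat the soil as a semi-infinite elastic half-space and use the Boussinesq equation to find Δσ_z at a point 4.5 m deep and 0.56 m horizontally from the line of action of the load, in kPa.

Boussinesq vertical stress below a point load on an elastic half-space:
Δσ_z = 3P/(2πz²) · [1 + (r/z)²]^(−5/2)
r/z = 0.56/4.5 = 0.12444; [1+(r/z)²]^(−5/2) = 0.96231.
Δσ_z = 3×2040/(2π×4.5²) × 0.96231 = 48.1 × 0.96231 = 46.29 kPa

Δσ_z ≈ 46.3 kPa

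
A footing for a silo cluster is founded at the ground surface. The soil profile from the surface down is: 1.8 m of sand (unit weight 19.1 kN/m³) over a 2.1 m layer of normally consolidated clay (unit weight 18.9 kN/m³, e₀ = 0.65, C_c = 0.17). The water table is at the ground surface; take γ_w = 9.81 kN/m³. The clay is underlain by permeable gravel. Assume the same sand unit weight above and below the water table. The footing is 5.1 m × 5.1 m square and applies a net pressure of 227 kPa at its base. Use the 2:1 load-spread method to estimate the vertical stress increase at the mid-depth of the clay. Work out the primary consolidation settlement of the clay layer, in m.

S_c ≈ 0.143 m

Mid-depth of clay below the ground surface: z = 1.8 + 2.1/2 = 2.85 m.
Total vertical stress at mid-clay: σ_v = 19.1×1.8 + 18.9×1.05 = 54.225 kPa.
Pore pressure: u = 9.81×(2.85 − 0) = 27.959 kPa.
Initial effective stress: σ'_0 = σ_v − u = 54.225 − 27.959 = 26.266 kPa.
Stress increase at mid-clay by the 2:1 spreading method:
Δσ = qBL/((B+z)(L+z)) = 227×5.1×5.1/((5.1+2.85)(5.1+2.85)) = 93.418 kPa
Final effective stress: σ'_f = σ'_0 + Δσ = 26.266 + 93.418 = 119.68 kPa.
Normally consolidated clay, so the full stress increment lies on the virgin compression line:
S_c = C_c·H/(1+e₀)·log₁₀(σ'_f/σ'_0) = 0.17×2.1/(1+0.65)×log₁₀(119.68/26.266)
    = 0.21636 × 0.65863 = 0.1425 m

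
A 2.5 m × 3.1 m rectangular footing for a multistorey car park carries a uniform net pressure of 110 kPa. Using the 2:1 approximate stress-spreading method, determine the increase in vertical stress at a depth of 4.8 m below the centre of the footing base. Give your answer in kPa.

Δσ_z ≈ 14.8 kPa

By the 2:1 method the load spreads at 1 horizontal : 2 vertical, so at depth z the loaded area has grown by z in each plan dimension:
Δσ = qBL/((B+z)(L+z)) = 110×2.5×3.1/((2.5+4.8)(3.1+4.8)) = 14.782 kPa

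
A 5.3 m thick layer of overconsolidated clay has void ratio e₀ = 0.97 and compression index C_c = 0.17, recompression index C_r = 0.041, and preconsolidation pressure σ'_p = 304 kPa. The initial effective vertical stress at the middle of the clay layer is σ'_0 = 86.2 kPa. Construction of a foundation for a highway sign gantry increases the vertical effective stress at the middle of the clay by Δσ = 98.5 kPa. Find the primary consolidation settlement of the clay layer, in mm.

Final effective stress: σ'_f = 86.2 + 98.5 = 184.7 kPa.
σ'_f = 184.7 ≤ σ'_p = 304 kPa, so the clay remains overconsolidated and only the recompression index applies:
S_c = C_r·H/(1+e₀)·log₁₀(σ'_f/σ'_0) = 0.041×5.3/1.97×log₁₀(184.7/86.2)
    = 0.11031 × 0.33096 = 0.03651 m

S_c ≈ 36.5 mm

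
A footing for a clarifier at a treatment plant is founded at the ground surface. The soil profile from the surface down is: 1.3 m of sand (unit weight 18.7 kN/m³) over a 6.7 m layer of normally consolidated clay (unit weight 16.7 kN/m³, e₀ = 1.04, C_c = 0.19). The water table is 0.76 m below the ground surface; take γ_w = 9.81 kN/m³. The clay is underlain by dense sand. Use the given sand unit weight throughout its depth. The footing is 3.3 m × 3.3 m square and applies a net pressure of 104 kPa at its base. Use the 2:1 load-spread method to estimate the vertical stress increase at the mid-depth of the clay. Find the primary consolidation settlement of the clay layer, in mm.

Mid-depth of clay below the ground surface: z = 1.3 + 6.7/2 = 4.65 m.
Total vertical stress at mid-clay: σ_v = 18.7×1.3 + 16.7×3.35 = 80.255 kPa.
Pore pressure: u = 9.81×(4.65 − 0.76) = 38.161 kPa.
Initial effective stress: σ'_0 = σ_v − u = 80.255 − 38.161 = 42.094 kPa.
Stress increase at mid-clay by the 2:1 spreading method:
Δσ = qBL/((B+z)(L+z)) = 104×3.3×3.3/((3.3+4.65)(3.3+4.65)) = 17.92 kPa
Final effective stress: σ'_f = σ'_0 + Δσ = 42.094 + 17.92 = 60.014 kPa.
Normally consolidated clay, so the full stress increment lies on the virgin compression line:
S_c = C_c·H/(1+e₀)·log₁₀(σ'_f/σ'_0) = 0.19×6.7/(1+1.04)×log₁₀(60.014/42.094)
    = 0.62402 × 0.15403 = 0.09612 m

S_c ≈ 96.1 mm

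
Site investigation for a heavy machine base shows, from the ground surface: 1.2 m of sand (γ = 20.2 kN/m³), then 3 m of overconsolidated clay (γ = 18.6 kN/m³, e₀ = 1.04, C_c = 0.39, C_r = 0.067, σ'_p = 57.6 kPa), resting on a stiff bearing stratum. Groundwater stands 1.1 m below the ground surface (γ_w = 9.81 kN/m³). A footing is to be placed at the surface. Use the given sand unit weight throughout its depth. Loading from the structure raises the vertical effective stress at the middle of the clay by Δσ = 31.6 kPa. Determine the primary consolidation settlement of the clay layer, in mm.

Mid-depth of clay below the ground surface: z = 1.2 + 3/2 = 2.7 m.
Total vertical stress at mid-clay: σ_v = 20.2×1.2 + 18.6×1.5 = 52.14 kPa.
Pore pressure: u = 9.81×(2.7 − 1.1) = 15.696 kPa.
Initial effective stress: σ'_0 = σ_v − u = 52.14 − 15.696 = 36.444 kPa.
Final effective stress: σ'_f = 36.444 + 31.6 = 68.044 kPa.
σ'_f = 68.044 > σ'_p = 57.6 kPa, so the stress path crosses the preconsolidation pressure — recompression up to σ'_p, then virgin compression beyond:
S_c = H/(1+e₀)·[C_r·log₁₀(σ'_p/σ'_0) + C_c·log₁₀(σ'_f/σ'_p)]
    = 3/2.04 × [0.067×log₁₀(57.6/36.444) + 0.39×log₁₀(68.044/57.6)]
    = 1.4706 × [0.013319 + 0.028223] = 0.06109 m

S_c ≈ 61.1 mm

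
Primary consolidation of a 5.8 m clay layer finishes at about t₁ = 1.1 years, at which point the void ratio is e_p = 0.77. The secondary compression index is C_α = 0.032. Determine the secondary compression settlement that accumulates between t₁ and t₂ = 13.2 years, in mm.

Secondary compression: S_s = C_α·H/(1+e_p)·log₁₀(t₂/t₁)
S_s = 0.032×5.8/(1+0.77)×log₁₀(13.2/1.1)
    = 0.1049 × 1.079 = 0.1132 m

S_s ≈ 113 mm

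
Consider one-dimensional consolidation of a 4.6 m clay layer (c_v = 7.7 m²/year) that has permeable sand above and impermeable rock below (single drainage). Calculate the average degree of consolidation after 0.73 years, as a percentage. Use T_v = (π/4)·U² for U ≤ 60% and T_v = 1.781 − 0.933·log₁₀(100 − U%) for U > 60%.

Drainage path length: H_d = H = 4.6 m (single drainage).
T_v = c_v·t/H_d² = 7.7×0.73/4.6² = 0.26564.
T_v = 0.26564 corresponds to the U ≤ 60% branch:
U = √(4T_v/π) = 0.5816

U ≈ 58.2 %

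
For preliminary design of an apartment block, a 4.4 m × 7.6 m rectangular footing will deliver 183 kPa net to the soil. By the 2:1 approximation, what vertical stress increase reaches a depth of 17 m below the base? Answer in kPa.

Δσ_z ≈ 11.6 kPa

By the 2:1 method the load spreads at 1 horizontal : 2 vertical, so at depth z the loaded area has grown by z in each plan dimension:
Δσ = qBL/((B+z)(L+z)) = 183×4.4×7.6/((4.4+17)(7.6+17)) = 11.624 kPa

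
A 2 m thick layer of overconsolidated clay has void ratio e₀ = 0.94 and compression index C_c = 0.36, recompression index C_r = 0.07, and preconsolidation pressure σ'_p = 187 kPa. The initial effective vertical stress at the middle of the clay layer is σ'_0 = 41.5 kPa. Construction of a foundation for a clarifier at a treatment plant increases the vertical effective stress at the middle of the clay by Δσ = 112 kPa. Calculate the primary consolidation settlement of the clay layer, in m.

Final effective stress: σ'_f = 41.5 + 112 = 153.5 kPa.
σ'_f = 153.5 ≤ σ'_p = 187 kPa, so the clay remains overconsolidated and only the recompression index applies:
S_c = C_r·H/(1+e₀)·log₁₀(σ'_f/σ'_0) = 0.07×2/1.94×log₁₀(153.5/41.5)
    = 0.072163 × 0.56806 = 0.04099 m

S_c ≈ 0.041 m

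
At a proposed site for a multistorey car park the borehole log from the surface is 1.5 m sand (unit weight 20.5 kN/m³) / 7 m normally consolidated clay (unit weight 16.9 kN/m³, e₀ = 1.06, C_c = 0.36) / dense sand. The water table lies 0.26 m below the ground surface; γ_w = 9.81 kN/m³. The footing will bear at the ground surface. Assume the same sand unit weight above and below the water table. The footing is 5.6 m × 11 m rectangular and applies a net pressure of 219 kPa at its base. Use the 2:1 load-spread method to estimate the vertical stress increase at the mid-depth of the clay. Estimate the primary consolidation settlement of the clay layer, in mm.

Mid-depth of clay below the ground surface: z = 1.5 + 7/2 = 5 m.
Total vertical stress at mid-clay: σ_v = 20.5×1.5 + 16.9×3.5 = 89.9 kPa.
Pore pressure: u = 9.81×(5 − 0.26) = 46.499 kPa.
Initial effective stress: σ'_0 = σ_v − u = 89.9 − 46.499 = 43.401 kPa.
Stress increase at mid-clay by the 2:1 spreading method:
Δσ = qBL/((B+z)(L+z)) = 219×5.6×11/((5.6+5)(11+5)) = 79.542 kPa
Final effective stress: σ'_f = σ'_0 + Δσ = 43.401 + 79.542 = 122.94 kPa.
Normally consolidated clay, so the full stress increment lies on the virgin compression line:
S_c = C_c·H/(1+e₀)·log₁₀(σ'_f/σ'_0) = 0.36×7/(1+1.06)×log₁₀(122.94/43.401)
    = 1.2233 × 0.45219 = 0.5532 m

S_c ≈ 553 mm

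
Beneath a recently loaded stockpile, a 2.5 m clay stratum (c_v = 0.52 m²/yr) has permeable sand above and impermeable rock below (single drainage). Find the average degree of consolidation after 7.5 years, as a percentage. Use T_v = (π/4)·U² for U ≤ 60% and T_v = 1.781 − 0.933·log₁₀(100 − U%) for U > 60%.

U ≈ 82.6 %

Drainage path length: H_d = H = 2.5 m (single drainage).
T_v = c_v·t/H_d² = 0.52×7.5/2.5² = 0.624.
T_v = 0.624 corresponds to the U > 60% branch:
U = 1 − 10^((1.781 − T_v)/0.933)/100 = 0.8262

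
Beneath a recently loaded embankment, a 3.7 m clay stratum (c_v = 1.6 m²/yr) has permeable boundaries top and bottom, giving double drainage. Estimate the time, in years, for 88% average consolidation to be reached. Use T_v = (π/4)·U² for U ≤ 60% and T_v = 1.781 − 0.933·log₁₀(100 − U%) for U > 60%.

Drainage path length: H_d = H/2 = 1.85 m (double drainage).
U > 60%: T_v = 1.781 − 0.933·log₁₀(100 − 88) = 0.77412.
t = T_v·H_d²/c_v = 0.77412×1.85²/1.6 = 1.656 years.

t ≈ 1.66 years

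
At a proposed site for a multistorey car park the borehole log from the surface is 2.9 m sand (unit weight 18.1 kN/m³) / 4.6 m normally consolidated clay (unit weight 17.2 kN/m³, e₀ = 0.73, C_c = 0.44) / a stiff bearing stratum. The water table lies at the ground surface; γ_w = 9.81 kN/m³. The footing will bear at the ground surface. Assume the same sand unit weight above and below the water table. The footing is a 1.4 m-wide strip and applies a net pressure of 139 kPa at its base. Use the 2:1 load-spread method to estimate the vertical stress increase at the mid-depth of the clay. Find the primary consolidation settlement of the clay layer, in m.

S_c ≈ 0.275 m

Mid-depth of clay below the ground surface: z = 2.9 + 4.6/2 = 5.2 m.
Total vertical stress at mid-clay: σ_v = 18.1×2.9 + 17.2×2.3 = 92.05 kPa.
Pore pressure: u = 9.81×(5.2 − 0) = 51.012 kPa.
Initial effective stress: σ'_0 = σ_v − u = 92.05 − 51.012 = 41.038 kPa.
Stress increase at mid-clay by the 2:1 spreading method:
Δσ = qB/(B+z) = 139×1.4/(1.4+5.2) = 29.485 kPa
Final effective stress: σ'_f = σ'_0 + Δσ = 41.038 + 29.485 = 70.523 kPa.
Normally consolidated clay, so the full stress increment lies on the virgin compression line:
S_c = C_c·H/(1+e₀)·log₁₀(σ'_f/σ'_0) = 0.44×4.6/(1+0.73)×log₁₀(70.523/41.038)
    = 1.1699 × 0.23514 = 0.2751 m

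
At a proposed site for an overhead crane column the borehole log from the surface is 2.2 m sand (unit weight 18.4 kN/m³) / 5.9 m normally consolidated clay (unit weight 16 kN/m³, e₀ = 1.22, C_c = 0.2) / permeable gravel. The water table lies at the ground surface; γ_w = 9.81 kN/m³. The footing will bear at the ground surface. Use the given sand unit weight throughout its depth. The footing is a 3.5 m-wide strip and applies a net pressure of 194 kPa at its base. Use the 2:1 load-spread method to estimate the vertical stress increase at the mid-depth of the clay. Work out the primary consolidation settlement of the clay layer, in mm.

S_c ≈ 262 mm

Mid-depth of clay below the ground surface: z = 2.2 + 5.9/2 = 5.15 m.
Total vertical stress at mid-clay: σ_v = 18.4×2.2 + 16×2.95 = 87.68 kPa.
Pore pressure: u = 9.81×(5.15 − 0) = 50.522 kPa.
Initial effective stress: σ'_0 = σ_v − u = 87.68 − 50.522 = 37.158 kPa.
Stress increase at mid-clay by the 2:1 spreading method:
Δσ = qB/(B+z) = 194×3.5/(3.5+5.15) = 78.497 kPa
Final effective stress: σ'_f = σ'_0 + Δσ = 37.158 + 78.497 = 115.66 kPa.
Normally consolidated clay, so the full stress increment lies on the virgin compression line:
S_c = C_c·H/(1+e₀)·log₁₀(σ'_f/σ'_0) = 0.2×5.9/(1+1.22)×log₁₀(115.66/37.158)
    = 0.53153 × 0.49313 = 0.2621 m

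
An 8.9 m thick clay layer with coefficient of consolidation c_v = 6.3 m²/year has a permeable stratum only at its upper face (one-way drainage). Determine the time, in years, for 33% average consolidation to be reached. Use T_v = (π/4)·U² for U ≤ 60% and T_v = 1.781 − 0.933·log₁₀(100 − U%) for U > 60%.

Drainage path length: H_d = H = 8.9 m (single drainage).
U ≤ 60%: T_v = (π/4)·U² = (π/4)×0.33² = 0.08553.
t = T_v·H_d²/c_v = 0.08553×8.9²/6.3 = 1.075 years.

t ≈ 1.08 years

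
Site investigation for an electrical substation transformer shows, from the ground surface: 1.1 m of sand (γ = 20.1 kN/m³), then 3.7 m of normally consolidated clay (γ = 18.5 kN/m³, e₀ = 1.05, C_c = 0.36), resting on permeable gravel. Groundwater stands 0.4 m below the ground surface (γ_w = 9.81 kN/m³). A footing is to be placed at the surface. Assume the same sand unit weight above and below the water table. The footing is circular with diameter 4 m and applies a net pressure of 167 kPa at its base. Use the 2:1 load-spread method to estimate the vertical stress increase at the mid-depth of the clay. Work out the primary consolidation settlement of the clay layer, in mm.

Mid-depth of clay below the ground surface: z = 1.1 + 3.7/2 = 2.95 m.
Total vertical stress at mid-clay: σ_v = 20.1×1.1 + 18.5×1.85 = 56.335 kPa.
Pore pressure: u = 9.81×(2.95 − 0.4) = 25.015 kPa.
Initial effective stress: σ'_0 = σ_v − u = 56.335 − 25.015 = 31.32 kPa.
Stress increase at mid-clay by the 2:1 spreading method:
Δσ ≈ qD²/(D+z)² = 167×4²/(4+2.95)² = 55.318 kPa
Final effective stress: σ'_f = σ'_0 + Δσ = 31.32 + 55.318 = 86.638 kPa.
Normally consolidated clay, so the full stress increment lies on the virgin compression line:
S_c = C_c·H/(1+e₀)·log₁₀(σ'_f/σ'_0) = 0.36×3.7/(1+1.05)×log₁₀(86.638/31.32)
    = 0.64976 × 0.44189 = 0.2871 m

S_c ≈ 287 mm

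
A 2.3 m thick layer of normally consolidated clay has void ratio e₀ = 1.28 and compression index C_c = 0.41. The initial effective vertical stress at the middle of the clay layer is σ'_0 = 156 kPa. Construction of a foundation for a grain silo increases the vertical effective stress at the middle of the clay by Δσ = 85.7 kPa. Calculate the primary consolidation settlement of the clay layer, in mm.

Final effective stress: σ'_f = σ'_0 + Δσ = 156 + 85.7 = 241.7 kPa.
Normally consolidated clay, so the full stress increment lies on the virgin compression line:
S_c = C_c·H/(1+e₀)·log₁₀(σ'_f/σ'_0) = 0.41×2.3/(1+1.28)×log₁₀(241.7/156)
    = 0.4136 × 0.19015 = 0.07865 m

S_c ≈ 78.6 mm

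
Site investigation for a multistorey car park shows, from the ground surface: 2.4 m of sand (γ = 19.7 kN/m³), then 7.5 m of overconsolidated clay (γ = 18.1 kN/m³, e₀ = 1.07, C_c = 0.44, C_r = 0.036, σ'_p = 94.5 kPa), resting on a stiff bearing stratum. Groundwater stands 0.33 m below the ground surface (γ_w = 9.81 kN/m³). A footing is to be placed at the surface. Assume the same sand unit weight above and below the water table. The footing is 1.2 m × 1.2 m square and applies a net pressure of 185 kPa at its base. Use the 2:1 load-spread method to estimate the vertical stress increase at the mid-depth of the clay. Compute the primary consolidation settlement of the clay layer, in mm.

Mid-depth of clay below the ground surface: z = 2.4 + 7.5/2 = 6.15 m.
Total vertical stress at mid-clay: σ_v = 19.7×2.4 + 18.1×3.75 = 115.16 kPa.
Pore pressure: u = 9.81×(6.15 − 0.33) = 57.094 kPa.
Initial effective stress: σ'_0 = σ_v − u = 115.16 − 57.094 = 58.066 kPa.
Stress increase at mid-clay by the 2:1 spreading method:
Δσ = qBL/((B+z)(L+z)) = 185×1.2×1.2/((1.2+6.15)(1.2+6.15)) = 4.9313 kPa
Final effective stress: σ'_f = 58.066 + 4.9313 = 62.997 kPa.
σ'_f = 62.997 ≤ σ'_p = 94.5 kPa, so the clay remains overconsolidated and only the recompression index applies:
S_c = C_r·H/(1+e₀)·log₁₀(σ'_f/σ'_0) = 0.036×7.5/2.07×log₁₀(62.997/58.066)
    = 0.13044 × 0.035398 = 0.004617 m

S_c ≈ 4.62 mm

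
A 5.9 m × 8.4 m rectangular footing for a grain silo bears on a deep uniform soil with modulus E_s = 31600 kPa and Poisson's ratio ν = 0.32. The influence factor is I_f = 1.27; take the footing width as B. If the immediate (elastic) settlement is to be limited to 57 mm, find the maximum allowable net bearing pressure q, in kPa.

S_e = q·B·(1−ν²)/E_s · I_f  ⇒  q = S_e·E_s / (B·(1−ν²)·I_f).
q = 0.057 × 31600 / (5.9 × 0.8976 × 1.27) = 267.8 kPa

q ≈ 268 kPa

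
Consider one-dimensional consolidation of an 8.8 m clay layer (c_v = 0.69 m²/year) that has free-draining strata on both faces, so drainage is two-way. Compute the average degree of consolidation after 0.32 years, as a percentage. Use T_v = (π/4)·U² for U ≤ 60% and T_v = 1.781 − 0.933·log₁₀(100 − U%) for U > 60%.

U ≈ 12.1 %

Drainage path length: H_d = H/2 = 4.4 m (double drainage).
T_v = c_v·t/H_d² = 0.69×0.32/4.4² = 0.011405.
T_v = 0.011405 corresponds to the U ≤ 60% branch:
U = √(4T_v/π) = 0.1205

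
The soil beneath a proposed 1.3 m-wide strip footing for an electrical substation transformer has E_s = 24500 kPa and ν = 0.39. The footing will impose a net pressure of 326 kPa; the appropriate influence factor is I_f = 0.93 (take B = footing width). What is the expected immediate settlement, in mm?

S_e ≈ 13.6 mm

Immediate (elastic) settlement: S_e = q·B·(1−ν²)/E_s · I_f.
S_e = 326 × 1.3 × (1 − 0.39²) / 24500 × 0.93
    = 326 × 1.3 × 0.8479 / 24500 × 0.93
    = 0.01364 m = 13.64 mm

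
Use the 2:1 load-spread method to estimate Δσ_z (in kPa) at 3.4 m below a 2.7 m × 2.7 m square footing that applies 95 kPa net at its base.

Δσ_z ≈ 18.6 kPa

By the 2:1 method the load spreads at 1 horizontal : 2 vertical, so at depth z the loaded area has grown by z in each plan dimension:
Δσ = qBL/((B+z)(L+z)) = 95×2.7×2.7/((2.7+3.4)(2.7+3.4)) = 18.612 kPa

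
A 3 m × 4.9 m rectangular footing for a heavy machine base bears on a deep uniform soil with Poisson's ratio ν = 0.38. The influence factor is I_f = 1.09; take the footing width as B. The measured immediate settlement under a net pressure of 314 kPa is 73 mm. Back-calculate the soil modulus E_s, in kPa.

E_s ≈ 12000 kPa

S_e = q·B·(1−ν²)/E_s · I_f  ⇒  E_s = q·B·(1−ν²)·I_f / S_e.
E_s = 314 × 3 × 0.8556 × 1.09 / 0.073 = 12030 kPa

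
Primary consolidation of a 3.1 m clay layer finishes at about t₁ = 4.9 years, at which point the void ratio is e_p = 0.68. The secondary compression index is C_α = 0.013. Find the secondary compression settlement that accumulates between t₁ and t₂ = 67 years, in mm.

S_s ≈ 27.2 mm

Secondary compression: S_s = C_α·H/(1+e_p)·log₁₀(t₂/t₁)
S_s = 0.013×3.1/(1+0.68)×log₁₀(67/4.9)
    = 0.02399 × 1.136 = 0.02725 m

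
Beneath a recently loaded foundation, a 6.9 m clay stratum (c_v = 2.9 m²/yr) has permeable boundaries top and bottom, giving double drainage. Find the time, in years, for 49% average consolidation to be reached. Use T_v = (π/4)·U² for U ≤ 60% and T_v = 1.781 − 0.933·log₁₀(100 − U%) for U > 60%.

t ≈ 0.774 years

Drainage path length: H_d = H/2 = 3.45 m (double drainage).
U ≤ 60%: T_v = (π/4)·U² = (π/4)×0.49² = 0.18857.
t = T_v·H_d²/c_v = 0.18857×3.45²/2.9 = 0.7739 years.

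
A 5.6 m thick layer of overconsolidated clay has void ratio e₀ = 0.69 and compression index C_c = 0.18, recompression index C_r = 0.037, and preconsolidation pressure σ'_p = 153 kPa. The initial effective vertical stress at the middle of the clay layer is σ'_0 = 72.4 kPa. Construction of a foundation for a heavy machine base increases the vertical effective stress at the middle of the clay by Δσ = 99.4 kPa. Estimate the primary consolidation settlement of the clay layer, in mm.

S_c ≈ 69.9 mm

Final effective stress: σ'_f = 72.4 + 99.4 = 171.8 kPa.
σ'_f = 171.8 > σ'_p = 153 kPa, so the stress path crosses the preconsolidation pressure — recompression up to σ'_p, then virgin compression beyond:
S_c = H/(1+e₀)·[C_r·log₁₀(σ'_p/σ'_0) + C_c·log₁₀(σ'_f/σ'_p)]
    = 5.6/1.69 × [0.037×log₁₀(153/72.4) + 0.18×log₁₀(171.8/153)]
    = 3.3136 × [0.012023 + 0.0090597] = 0.06986 m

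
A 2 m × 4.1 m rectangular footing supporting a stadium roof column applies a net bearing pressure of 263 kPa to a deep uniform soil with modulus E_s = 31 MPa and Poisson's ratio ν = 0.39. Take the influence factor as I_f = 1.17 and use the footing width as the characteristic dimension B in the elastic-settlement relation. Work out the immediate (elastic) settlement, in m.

S_e ≈ 0.0168 m

Immediate (elastic) settlement: S_e = q·B·(1−ν²)/E_s · I_f.
E_s = 31 MPa = 31000 kPa.
S_e = 263 × 2 × (1 − 0.39²) / 31000 × 1.17
    = 263 × 2 × 0.8479 / 31000 × 1.17
    = 0.01683 m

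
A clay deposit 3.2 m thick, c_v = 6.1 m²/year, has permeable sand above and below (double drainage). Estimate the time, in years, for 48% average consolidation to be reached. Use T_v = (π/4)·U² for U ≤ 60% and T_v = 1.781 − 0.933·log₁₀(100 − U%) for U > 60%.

Drainage path length: H_d = H/2 = 1.6 m (double drainage).
U ≤ 60%: T_v = (π/4)·U² = (π/4)×0.48² = 0.18096.
t = T_v·H_d²/c_v = 0.18096×1.6²/6.1 = 0.07594 years.

t ≈ 0.0759 years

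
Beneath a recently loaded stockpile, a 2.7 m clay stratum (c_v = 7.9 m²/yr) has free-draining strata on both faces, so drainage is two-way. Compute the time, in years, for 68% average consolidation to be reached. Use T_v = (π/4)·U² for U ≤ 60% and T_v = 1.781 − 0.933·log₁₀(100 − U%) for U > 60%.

Drainage path length: H_d = H/2 = 1.35 m (double drainage).
U > 60%: T_v = 1.781 − 0.933·log₁₀(100 − 68) = 0.3767.
t = T_v·H_d²/c_v = 0.3767×1.35²/7.9 = 0.0869 years.

t ≈ 0.0869 years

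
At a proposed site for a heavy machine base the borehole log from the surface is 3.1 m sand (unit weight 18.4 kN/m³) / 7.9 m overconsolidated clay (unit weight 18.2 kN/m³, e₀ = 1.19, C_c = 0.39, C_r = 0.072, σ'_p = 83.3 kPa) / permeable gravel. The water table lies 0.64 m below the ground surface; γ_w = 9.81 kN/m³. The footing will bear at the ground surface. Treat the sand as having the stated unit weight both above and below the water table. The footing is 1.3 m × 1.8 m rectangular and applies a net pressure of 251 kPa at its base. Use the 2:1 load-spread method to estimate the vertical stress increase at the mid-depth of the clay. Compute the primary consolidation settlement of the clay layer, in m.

S_c ≈ 0.0128 m

Mid-depth of clay below the ground surface: z = 3.1 + 7.9/2 = 7.05 m.
Total vertical stress at mid-clay: σ_v = 18.4×3.1 + 18.2×3.95 = 128.93 kPa.
Pore pressure: u = 9.81×(7.05 − 0.64) = 62.882 kPa.
Initial effective stress: σ'_0 = σ_v − u = 128.93 − 62.882 = 66.048 kPa.
Stress increase at mid-clay by the 2:1 spreading method:
Δσ = qBL/((B+z)(L+z)) = 251×1.3×1.8/((1.3+7.05)(1.8+7.05)) = 7.948 kPa
Final effective stress: σ'_f = 66.048 + 7.948 = 73.996 kPa.
σ'_f = 73.996 ≤ σ'_p = 83.3 kPa, so the clay remains overconsolidated and only the recompression index applies:
S_c = C_r·H/(1+e₀)·log₁₀(σ'_f/σ'_0) = 0.072×7.9/2.19×log₁₀(73.996/66.048)
    = 0.25973 × 0.049349 = 0.01282 m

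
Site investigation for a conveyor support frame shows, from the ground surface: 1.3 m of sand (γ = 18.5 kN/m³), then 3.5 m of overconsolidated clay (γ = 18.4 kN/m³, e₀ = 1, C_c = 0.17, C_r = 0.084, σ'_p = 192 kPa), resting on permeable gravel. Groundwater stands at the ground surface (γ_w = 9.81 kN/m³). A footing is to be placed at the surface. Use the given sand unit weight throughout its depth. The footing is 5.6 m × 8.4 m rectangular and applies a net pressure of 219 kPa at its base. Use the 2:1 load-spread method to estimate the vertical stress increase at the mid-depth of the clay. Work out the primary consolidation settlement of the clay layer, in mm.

Mid-depth of clay below the ground surface: z = 1.3 + 3.5/2 = 3.05 m.
Total vertical stress at mid-clay: σ_v = 18.5×1.3 + 18.4×1.75 = 56.25 kPa.
Pore pressure: u = 9.81×(3.05 − 0) = 29.921 kPa.
Initial effective stress: σ'_0 = σ_v − u = 56.25 − 29.921 = 26.329 kPa.
Stress increase at mid-clay by the 2:1 spreading method:
Δσ = qBL/((B+z)(L+z)) = 219×5.6×8.4/((5.6+3.05)(8.4+3.05)) = 104.01 kPa
Final effective stress: σ'_f = 26.329 + 104.01 = 130.34 kPa.
σ'_f = 130.34 ≤ σ'_p = 192 kPa, so the clay remains overconsolidated and only the recompression index applies:
S_c = C_r·H/(1+e₀)·log₁₀(σ'_f/σ'_0) = 0.084×3.5/2×log₁₀(130.34/26.329)
    = 0.147 × 0.69464 = 0.1021 m

S_c ≈ 102 mm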